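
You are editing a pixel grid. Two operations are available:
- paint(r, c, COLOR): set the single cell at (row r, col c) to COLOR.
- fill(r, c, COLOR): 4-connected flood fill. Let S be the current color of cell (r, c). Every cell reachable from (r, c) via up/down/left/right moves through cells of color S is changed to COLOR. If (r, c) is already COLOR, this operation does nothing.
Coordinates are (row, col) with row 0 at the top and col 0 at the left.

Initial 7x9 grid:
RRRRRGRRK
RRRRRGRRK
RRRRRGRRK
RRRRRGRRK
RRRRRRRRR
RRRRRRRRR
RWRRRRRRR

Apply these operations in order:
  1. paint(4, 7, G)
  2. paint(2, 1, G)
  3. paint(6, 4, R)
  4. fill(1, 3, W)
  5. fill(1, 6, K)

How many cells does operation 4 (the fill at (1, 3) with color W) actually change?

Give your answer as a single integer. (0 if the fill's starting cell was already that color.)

Answer: 52

Derivation:
After op 1 paint(4,7,G):
RRRRRGRRK
RRRRRGRRK
RRRRRGRRK
RRRRRGRRK
RRRRRRRGR
RRRRRRRRR
RWRRRRRRR
After op 2 paint(2,1,G):
RRRRRGRRK
RRRRRGRRK
RGRRRGRRK
RRRRRGRRK
RRRRRRRGR
RRRRRRRRR
RWRRRRRRR
After op 3 paint(6,4,R):
RRRRRGRRK
RRRRRGRRK
RGRRRGRRK
RRRRRGRRK
RRRRRRRGR
RRRRRRRRR
RWRRRRRRR
After op 4 fill(1,3,W) [52 cells changed]:
WWWWWGWWK
WWWWWGWWK
WGWWWGWWK
WWWWWGWWK
WWWWWWWGW
WWWWWWWWW
WWWWWWWWW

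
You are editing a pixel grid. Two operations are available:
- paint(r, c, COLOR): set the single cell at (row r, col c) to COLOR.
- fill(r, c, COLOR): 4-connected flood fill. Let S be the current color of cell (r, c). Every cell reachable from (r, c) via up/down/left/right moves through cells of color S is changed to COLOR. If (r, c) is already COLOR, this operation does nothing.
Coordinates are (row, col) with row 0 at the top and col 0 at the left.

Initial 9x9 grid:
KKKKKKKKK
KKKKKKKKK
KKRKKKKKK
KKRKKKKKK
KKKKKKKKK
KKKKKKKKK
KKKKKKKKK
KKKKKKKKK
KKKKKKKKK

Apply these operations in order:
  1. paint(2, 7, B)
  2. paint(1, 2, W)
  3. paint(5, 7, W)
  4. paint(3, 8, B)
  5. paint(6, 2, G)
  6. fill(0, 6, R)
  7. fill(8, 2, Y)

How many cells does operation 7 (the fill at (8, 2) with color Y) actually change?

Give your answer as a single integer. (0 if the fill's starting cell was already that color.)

After op 1 paint(2,7,B):
KKKKKKKKK
KKKKKKKKK
KKRKKKKBK
KKRKKKKKK
KKKKKKKKK
KKKKKKKKK
KKKKKKKKK
KKKKKKKKK
KKKKKKKKK
After op 2 paint(1,2,W):
KKKKKKKKK
KKWKKKKKK
KKRKKKKBK
KKRKKKKKK
KKKKKKKKK
KKKKKKKKK
KKKKKKKKK
KKKKKKKKK
KKKKKKKKK
After op 3 paint(5,7,W):
KKKKKKKKK
KKWKKKKKK
KKRKKKKBK
KKRKKKKKK
KKKKKKKKK
KKKKKKKWK
KKKKKKKKK
KKKKKKKKK
KKKKKKKKK
After op 4 paint(3,8,B):
KKKKKKKKK
KKWKKKKKK
KKRKKKKBK
KKRKKKKKB
KKKKKKKKK
KKKKKKKWK
KKKKKKKKK
KKKKKKKKK
KKKKKKKKK
After op 5 paint(6,2,G):
KKKKKKKKK
KKWKKKKKK
KKRKKKKBK
KKRKKKKKB
KKKKKKKKK
KKKKKKKWK
KKGKKKKKK
KKKKKKKKK
KKKKKKKKK
After op 6 fill(0,6,R) [74 cells changed]:
RRRRRRRRR
RRWRRRRRR
RRRRRRRBR
RRRRRRRRB
RRRRRRRRR
RRRRRRRWR
RRGRRRRRR
RRRRRRRRR
RRRRRRRRR
After op 7 fill(8,2,Y) [76 cells changed]:
YYYYYYYYY
YYWYYYYYY
YYYYYYYBY
YYYYYYYYB
YYYYYYYYY
YYYYYYYWY
YYGYYYYYY
YYYYYYYYY
YYYYYYYYY

Answer: 76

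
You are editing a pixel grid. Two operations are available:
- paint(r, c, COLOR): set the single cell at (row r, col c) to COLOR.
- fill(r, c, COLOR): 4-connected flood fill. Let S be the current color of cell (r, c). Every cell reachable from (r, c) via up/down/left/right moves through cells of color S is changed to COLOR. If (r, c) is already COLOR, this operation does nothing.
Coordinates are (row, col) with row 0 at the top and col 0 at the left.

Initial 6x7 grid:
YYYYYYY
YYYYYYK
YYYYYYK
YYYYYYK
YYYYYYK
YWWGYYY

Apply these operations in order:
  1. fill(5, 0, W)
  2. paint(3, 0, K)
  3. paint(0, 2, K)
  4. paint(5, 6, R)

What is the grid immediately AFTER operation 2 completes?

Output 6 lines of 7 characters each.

After op 1 fill(5,0,W) [35 cells changed]:
WWWWWWW
WWWWWWK
WWWWWWK
WWWWWWK
WWWWWWK
WWWGWWW
After op 2 paint(3,0,K):
WWWWWWW
WWWWWWK
WWWWWWK
KWWWWWK
WWWWWWK
WWWGWWW

Answer: WWWWWWW
WWWWWWK
WWWWWWK
KWWWWWK
WWWWWWK
WWWGWWW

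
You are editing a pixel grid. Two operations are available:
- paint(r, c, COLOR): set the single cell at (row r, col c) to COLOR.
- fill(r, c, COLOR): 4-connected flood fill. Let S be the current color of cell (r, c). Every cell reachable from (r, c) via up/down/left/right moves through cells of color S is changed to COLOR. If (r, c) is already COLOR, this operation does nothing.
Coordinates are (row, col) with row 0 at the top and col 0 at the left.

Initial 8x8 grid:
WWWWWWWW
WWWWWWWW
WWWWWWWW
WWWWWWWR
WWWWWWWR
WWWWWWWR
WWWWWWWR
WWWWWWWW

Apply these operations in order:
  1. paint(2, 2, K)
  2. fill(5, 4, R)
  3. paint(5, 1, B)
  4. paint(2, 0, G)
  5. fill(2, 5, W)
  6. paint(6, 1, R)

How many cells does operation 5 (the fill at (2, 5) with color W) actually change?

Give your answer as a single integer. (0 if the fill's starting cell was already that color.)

Answer: 61

Derivation:
After op 1 paint(2,2,K):
WWWWWWWW
WWWWWWWW
WWKWWWWW
WWWWWWWR
WWWWWWWR
WWWWWWWR
WWWWWWWR
WWWWWWWW
After op 2 fill(5,4,R) [59 cells changed]:
RRRRRRRR
RRRRRRRR
RRKRRRRR
RRRRRRRR
RRRRRRRR
RRRRRRRR
RRRRRRRR
RRRRRRRR
After op 3 paint(5,1,B):
RRRRRRRR
RRRRRRRR
RRKRRRRR
RRRRRRRR
RRRRRRRR
RBRRRRRR
RRRRRRRR
RRRRRRRR
After op 4 paint(2,0,G):
RRRRRRRR
RRRRRRRR
GRKRRRRR
RRRRRRRR
RRRRRRRR
RBRRRRRR
RRRRRRRR
RRRRRRRR
After op 5 fill(2,5,W) [61 cells changed]:
WWWWWWWW
WWWWWWWW
GWKWWWWW
WWWWWWWW
WWWWWWWW
WBWWWWWW
WWWWWWWW
WWWWWWWW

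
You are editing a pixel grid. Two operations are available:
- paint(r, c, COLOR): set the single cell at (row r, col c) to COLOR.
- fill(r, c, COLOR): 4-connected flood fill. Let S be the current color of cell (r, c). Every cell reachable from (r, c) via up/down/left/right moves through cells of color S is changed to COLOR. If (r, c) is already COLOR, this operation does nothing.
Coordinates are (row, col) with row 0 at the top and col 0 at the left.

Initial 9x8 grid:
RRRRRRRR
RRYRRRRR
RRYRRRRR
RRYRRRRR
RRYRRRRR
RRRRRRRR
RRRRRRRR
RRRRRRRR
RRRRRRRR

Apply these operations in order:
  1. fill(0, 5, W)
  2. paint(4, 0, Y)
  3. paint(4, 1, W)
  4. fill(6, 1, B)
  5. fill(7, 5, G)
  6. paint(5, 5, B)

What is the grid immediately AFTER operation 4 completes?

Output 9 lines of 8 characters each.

Answer: BBBBBBBB
BBYBBBBB
BBYBBBBB
BBYBBBBB
YBYBBBBB
BBBBBBBB
BBBBBBBB
BBBBBBBB
BBBBBBBB

Derivation:
After op 1 fill(0,5,W) [68 cells changed]:
WWWWWWWW
WWYWWWWW
WWYWWWWW
WWYWWWWW
WWYWWWWW
WWWWWWWW
WWWWWWWW
WWWWWWWW
WWWWWWWW
After op 2 paint(4,0,Y):
WWWWWWWW
WWYWWWWW
WWYWWWWW
WWYWWWWW
YWYWWWWW
WWWWWWWW
WWWWWWWW
WWWWWWWW
WWWWWWWW
After op 3 paint(4,1,W):
WWWWWWWW
WWYWWWWW
WWYWWWWW
WWYWWWWW
YWYWWWWW
WWWWWWWW
WWWWWWWW
WWWWWWWW
WWWWWWWW
After op 4 fill(6,1,B) [67 cells changed]:
BBBBBBBB
BBYBBBBB
BBYBBBBB
BBYBBBBB
YBYBBBBB
BBBBBBBB
BBBBBBBB
BBBBBBBB
BBBBBBBB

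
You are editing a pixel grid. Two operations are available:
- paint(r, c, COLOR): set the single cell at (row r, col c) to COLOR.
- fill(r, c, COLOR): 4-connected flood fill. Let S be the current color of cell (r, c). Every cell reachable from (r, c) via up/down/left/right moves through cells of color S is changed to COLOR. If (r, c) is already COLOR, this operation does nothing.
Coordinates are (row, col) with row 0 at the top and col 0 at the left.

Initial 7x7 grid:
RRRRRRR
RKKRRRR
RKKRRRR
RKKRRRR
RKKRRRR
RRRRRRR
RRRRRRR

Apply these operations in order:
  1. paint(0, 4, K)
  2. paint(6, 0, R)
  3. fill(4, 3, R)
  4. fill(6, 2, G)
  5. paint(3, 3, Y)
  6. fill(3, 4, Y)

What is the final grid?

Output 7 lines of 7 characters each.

After op 1 paint(0,4,K):
RRRRKRR
RKKRRRR
RKKRRRR
RKKRRRR
RKKRRRR
RRRRRRR
RRRRRRR
After op 2 paint(6,0,R):
RRRRKRR
RKKRRRR
RKKRRRR
RKKRRRR
RKKRRRR
RRRRRRR
RRRRRRR
After op 3 fill(4,3,R) [0 cells changed]:
RRRRKRR
RKKRRRR
RKKRRRR
RKKRRRR
RKKRRRR
RRRRRRR
RRRRRRR
After op 4 fill(6,2,G) [40 cells changed]:
GGGGKGG
GKKGGGG
GKKGGGG
GKKGGGG
GKKGGGG
GGGGGGG
GGGGGGG
After op 5 paint(3,3,Y):
GGGGKGG
GKKGGGG
GKKGGGG
GKKYGGG
GKKGGGG
GGGGGGG
GGGGGGG
After op 6 fill(3,4,Y) [39 cells changed]:
YYYYKYY
YKKYYYY
YKKYYYY
YKKYYYY
YKKYYYY
YYYYYYY
YYYYYYY

Answer: YYYYKYY
YKKYYYY
YKKYYYY
YKKYYYY
YKKYYYY
YYYYYYY
YYYYYYY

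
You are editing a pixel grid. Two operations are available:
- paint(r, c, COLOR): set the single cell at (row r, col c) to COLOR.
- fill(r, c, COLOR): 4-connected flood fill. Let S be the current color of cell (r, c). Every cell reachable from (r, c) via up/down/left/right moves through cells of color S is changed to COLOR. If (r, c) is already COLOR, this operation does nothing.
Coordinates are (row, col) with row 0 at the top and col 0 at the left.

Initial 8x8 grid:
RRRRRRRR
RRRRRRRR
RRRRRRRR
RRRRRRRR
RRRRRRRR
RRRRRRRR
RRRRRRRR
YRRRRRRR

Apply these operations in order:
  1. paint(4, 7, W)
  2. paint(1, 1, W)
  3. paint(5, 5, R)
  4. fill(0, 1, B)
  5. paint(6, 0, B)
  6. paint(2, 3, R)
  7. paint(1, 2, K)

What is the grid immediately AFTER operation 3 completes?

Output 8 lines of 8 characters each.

Answer: RRRRRRRR
RWRRRRRR
RRRRRRRR
RRRRRRRR
RRRRRRRW
RRRRRRRR
RRRRRRRR
YRRRRRRR

Derivation:
After op 1 paint(4,7,W):
RRRRRRRR
RRRRRRRR
RRRRRRRR
RRRRRRRR
RRRRRRRW
RRRRRRRR
RRRRRRRR
YRRRRRRR
After op 2 paint(1,1,W):
RRRRRRRR
RWRRRRRR
RRRRRRRR
RRRRRRRR
RRRRRRRW
RRRRRRRR
RRRRRRRR
YRRRRRRR
After op 3 paint(5,5,R):
RRRRRRRR
RWRRRRRR
RRRRRRRR
RRRRRRRR
RRRRRRRW
RRRRRRRR
RRRRRRRR
YRRRRRRR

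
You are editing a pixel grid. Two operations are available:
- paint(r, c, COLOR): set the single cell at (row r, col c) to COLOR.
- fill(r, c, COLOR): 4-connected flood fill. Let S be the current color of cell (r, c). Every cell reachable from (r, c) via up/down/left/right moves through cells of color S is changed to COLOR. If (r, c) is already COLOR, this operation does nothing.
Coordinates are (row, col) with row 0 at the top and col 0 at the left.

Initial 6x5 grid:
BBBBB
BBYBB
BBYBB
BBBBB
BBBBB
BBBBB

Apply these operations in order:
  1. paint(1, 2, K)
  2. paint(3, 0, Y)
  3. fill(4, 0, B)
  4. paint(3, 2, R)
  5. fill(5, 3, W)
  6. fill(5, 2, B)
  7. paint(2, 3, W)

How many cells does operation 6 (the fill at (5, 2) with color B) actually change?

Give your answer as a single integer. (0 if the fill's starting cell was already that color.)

After op 1 paint(1,2,K):
BBBBB
BBKBB
BBYBB
BBBBB
BBBBB
BBBBB
After op 2 paint(3,0,Y):
BBBBB
BBKBB
BBYBB
YBBBB
BBBBB
BBBBB
After op 3 fill(4,0,B) [0 cells changed]:
BBBBB
BBKBB
BBYBB
YBBBB
BBBBB
BBBBB
After op 4 paint(3,2,R):
BBBBB
BBKBB
BBYBB
YBRBB
BBBBB
BBBBB
After op 5 fill(5,3,W) [26 cells changed]:
WWWWW
WWKWW
WWYWW
YWRWW
WWWWW
WWWWW
After op 6 fill(5,2,B) [26 cells changed]:
BBBBB
BBKBB
BBYBB
YBRBB
BBBBB
BBBBB

Answer: 26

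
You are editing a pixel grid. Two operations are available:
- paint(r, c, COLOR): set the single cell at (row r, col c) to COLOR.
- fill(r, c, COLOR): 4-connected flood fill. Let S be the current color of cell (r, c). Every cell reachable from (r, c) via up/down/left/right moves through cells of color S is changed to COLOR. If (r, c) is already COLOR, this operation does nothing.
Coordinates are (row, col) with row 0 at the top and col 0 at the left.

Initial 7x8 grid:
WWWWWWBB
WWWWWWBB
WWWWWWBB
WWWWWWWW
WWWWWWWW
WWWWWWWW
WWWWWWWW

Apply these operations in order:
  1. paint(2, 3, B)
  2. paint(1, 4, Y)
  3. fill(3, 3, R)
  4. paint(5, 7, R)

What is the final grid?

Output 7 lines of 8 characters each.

After op 1 paint(2,3,B):
WWWWWWBB
WWWWWWBB
WWWBWWBB
WWWWWWWW
WWWWWWWW
WWWWWWWW
WWWWWWWW
After op 2 paint(1,4,Y):
WWWWWWBB
WWWWYWBB
WWWBWWBB
WWWWWWWW
WWWWWWWW
WWWWWWWW
WWWWWWWW
After op 3 fill(3,3,R) [48 cells changed]:
RRRRRRBB
RRRRYRBB
RRRBRRBB
RRRRRRRR
RRRRRRRR
RRRRRRRR
RRRRRRRR
After op 4 paint(5,7,R):
RRRRRRBB
RRRRYRBB
RRRBRRBB
RRRRRRRR
RRRRRRRR
RRRRRRRR
RRRRRRRR

Answer: RRRRRRBB
RRRRYRBB
RRRBRRBB
RRRRRRRR
RRRRRRRR
RRRRRRRR
RRRRRRRR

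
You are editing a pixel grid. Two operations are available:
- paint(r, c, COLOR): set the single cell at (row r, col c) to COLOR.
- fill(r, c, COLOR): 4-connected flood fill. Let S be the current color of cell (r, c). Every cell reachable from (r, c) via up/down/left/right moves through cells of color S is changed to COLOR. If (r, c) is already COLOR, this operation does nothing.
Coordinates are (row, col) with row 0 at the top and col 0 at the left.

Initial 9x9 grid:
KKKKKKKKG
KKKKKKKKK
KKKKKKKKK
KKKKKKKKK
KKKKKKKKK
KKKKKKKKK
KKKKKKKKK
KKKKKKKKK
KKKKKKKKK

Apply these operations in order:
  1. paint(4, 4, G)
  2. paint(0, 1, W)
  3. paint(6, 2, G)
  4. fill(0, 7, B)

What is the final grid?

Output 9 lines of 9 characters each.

After op 1 paint(4,4,G):
KKKKKKKKG
KKKKKKKKK
KKKKKKKKK
KKKKKKKKK
KKKKGKKKK
KKKKKKKKK
KKKKKKKKK
KKKKKKKKK
KKKKKKKKK
After op 2 paint(0,1,W):
KWKKKKKKG
KKKKKKKKK
KKKKKKKKK
KKKKKKKKK
KKKKGKKKK
KKKKKKKKK
KKKKKKKKK
KKKKKKKKK
KKKKKKKKK
After op 3 paint(6,2,G):
KWKKKKKKG
KKKKKKKKK
KKKKKKKKK
KKKKKKKKK
KKKKGKKKK
KKKKKKKKK
KKGKKKKKK
KKKKKKKKK
KKKKKKKKK
After op 4 fill(0,7,B) [77 cells changed]:
BWBBBBBBG
BBBBBBBBB
BBBBBBBBB
BBBBBBBBB
BBBBGBBBB
BBBBBBBBB
BBGBBBBBB
BBBBBBBBB
BBBBBBBBB

Answer: BWBBBBBBG
BBBBBBBBB
BBBBBBBBB
BBBBBBBBB
BBBBGBBBB
BBBBBBBBB
BBGBBBBBB
BBBBBBBBB
BBBBBBBBB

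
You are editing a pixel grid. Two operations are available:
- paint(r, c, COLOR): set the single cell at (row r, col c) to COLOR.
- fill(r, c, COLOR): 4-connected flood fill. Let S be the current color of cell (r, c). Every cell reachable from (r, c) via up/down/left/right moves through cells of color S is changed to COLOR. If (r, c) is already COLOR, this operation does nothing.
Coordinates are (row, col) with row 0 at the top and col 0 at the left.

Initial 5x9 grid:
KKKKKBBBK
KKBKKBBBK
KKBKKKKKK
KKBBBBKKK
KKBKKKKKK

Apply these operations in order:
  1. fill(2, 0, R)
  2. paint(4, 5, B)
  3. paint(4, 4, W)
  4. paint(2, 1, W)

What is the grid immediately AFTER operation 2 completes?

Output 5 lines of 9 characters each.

After op 1 fill(2,0,R) [32 cells changed]:
RRRRRBBBR
RRBRRBBBR
RRBRRRRRR
RRBBBBRRR
RRBRRRRRR
After op 2 paint(4,5,B):
RRRRRBBBR
RRBRRBBBR
RRBRRRRRR
RRBBBBRRR
RRBRRBRRR

Answer: RRRRRBBBR
RRBRRBBBR
RRBRRRRRR
RRBBBBRRR
RRBRRBRRR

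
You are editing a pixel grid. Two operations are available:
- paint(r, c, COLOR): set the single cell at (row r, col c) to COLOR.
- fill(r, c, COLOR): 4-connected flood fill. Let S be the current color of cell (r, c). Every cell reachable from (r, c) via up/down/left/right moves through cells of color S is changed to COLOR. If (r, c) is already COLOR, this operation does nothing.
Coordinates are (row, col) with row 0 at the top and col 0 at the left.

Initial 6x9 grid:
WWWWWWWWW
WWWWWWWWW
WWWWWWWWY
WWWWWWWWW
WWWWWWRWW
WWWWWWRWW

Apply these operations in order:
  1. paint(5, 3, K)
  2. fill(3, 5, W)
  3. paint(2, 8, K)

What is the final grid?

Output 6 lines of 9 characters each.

After op 1 paint(5,3,K):
WWWWWWWWW
WWWWWWWWW
WWWWWWWWY
WWWWWWWWW
WWWWWWRWW
WWWKWWRWW
After op 2 fill(3,5,W) [0 cells changed]:
WWWWWWWWW
WWWWWWWWW
WWWWWWWWY
WWWWWWWWW
WWWWWWRWW
WWWKWWRWW
After op 3 paint(2,8,K):
WWWWWWWWW
WWWWWWWWW
WWWWWWWWK
WWWWWWWWW
WWWWWWRWW
WWWKWWRWW

Answer: WWWWWWWWW
WWWWWWWWW
WWWWWWWWK
WWWWWWWWW
WWWWWWRWW
WWWKWWRWW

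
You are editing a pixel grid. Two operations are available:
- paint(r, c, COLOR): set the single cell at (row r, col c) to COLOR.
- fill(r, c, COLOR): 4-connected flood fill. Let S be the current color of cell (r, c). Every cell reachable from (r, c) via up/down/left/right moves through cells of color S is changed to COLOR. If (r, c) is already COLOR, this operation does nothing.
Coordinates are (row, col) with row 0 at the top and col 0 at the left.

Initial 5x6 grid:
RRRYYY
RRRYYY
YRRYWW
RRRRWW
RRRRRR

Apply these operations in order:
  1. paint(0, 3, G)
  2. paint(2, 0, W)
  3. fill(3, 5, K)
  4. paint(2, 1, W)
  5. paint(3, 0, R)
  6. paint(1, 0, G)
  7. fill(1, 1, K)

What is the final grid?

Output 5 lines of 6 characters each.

Answer: KKKGYY
GKKYYY
WWKYKK
KKKKKK
KKKKKK

Derivation:
After op 1 paint(0,3,G):
RRRGYY
RRRYYY
YRRYWW
RRRRWW
RRRRRR
After op 2 paint(2,0,W):
RRRGYY
RRRYYY
WRRYWW
RRRRWW
RRRRRR
After op 3 fill(3,5,K) [4 cells changed]:
RRRGYY
RRRYYY
WRRYKK
RRRRKK
RRRRRR
After op 4 paint(2,1,W):
RRRGYY
RRRYYY
WWRYKK
RRRRKK
RRRRRR
After op 5 paint(3,0,R):
RRRGYY
RRRYYY
WWRYKK
RRRRKK
RRRRRR
After op 6 paint(1,0,G):
RRRGYY
GRRYYY
WWRYKK
RRRRKK
RRRRRR
After op 7 fill(1,1,K) [16 cells changed]:
KKKGYY
GKKYYY
WWKYKK
KKKKKK
KKKKKK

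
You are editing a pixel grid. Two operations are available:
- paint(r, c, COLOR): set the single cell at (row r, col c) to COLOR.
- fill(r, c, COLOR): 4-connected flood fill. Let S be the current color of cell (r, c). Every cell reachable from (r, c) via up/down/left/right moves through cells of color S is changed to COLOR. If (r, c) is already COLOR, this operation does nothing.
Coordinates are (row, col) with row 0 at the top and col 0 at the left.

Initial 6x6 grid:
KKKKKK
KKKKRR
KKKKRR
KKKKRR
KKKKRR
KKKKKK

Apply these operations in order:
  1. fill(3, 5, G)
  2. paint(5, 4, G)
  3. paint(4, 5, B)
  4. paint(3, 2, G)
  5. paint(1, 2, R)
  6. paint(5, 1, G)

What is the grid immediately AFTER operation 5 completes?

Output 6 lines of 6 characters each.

Answer: KKKKKK
KKRKGG
KKKKGG
KKGKGG
KKKKGB
KKKKGK

Derivation:
After op 1 fill(3,5,G) [8 cells changed]:
KKKKKK
KKKKGG
KKKKGG
KKKKGG
KKKKGG
KKKKKK
After op 2 paint(5,4,G):
KKKKKK
KKKKGG
KKKKGG
KKKKGG
KKKKGG
KKKKGK
After op 3 paint(4,5,B):
KKKKKK
KKKKGG
KKKKGG
KKKKGG
KKKKGB
KKKKGK
After op 4 paint(3,2,G):
KKKKKK
KKKKGG
KKKKGG
KKGKGG
KKKKGB
KKKKGK
After op 5 paint(1,2,R):
KKKKKK
KKRKGG
KKKKGG
KKGKGG
KKKKGB
KKKKGK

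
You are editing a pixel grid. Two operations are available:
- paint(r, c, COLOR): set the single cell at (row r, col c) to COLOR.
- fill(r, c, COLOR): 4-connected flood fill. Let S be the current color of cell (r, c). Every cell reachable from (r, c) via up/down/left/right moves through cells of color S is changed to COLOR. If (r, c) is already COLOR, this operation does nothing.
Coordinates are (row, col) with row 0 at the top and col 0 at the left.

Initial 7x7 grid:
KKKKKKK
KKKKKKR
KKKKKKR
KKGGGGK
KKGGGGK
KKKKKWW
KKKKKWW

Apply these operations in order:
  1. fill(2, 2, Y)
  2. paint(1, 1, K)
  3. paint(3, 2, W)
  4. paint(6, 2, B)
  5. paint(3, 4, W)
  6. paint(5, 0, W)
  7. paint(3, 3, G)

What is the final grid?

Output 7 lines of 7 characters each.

After op 1 fill(2,2,Y) [33 cells changed]:
YYYYYYY
YYYYYYR
YYYYYYR
YYGGGGK
YYGGGGK
YYYYYWW
YYYYYWW
After op 2 paint(1,1,K):
YYYYYYY
YKYYYYR
YYYYYYR
YYGGGGK
YYGGGGK
YYYYYWW
YYYYYWW
After op 3 paint(3,2,W):
YYYYYYY
YKYYYYR
YYYYYYR
YYWGGGK
YYGGGGK
YYYYYWW
YYYYYWW
After op 4 paint(6,2,B):
YYYYYYY
YKYYYYR
YYYYYYR
YYWGGGK
YYGGGGK
YYYYYWW
YYBYYWW
After op 5 paint(3,4,W):
YYYYYYY
YKYYYYR
YYYYYYR
YYWGWGK
YYGGGGK
YYYYYWW
YYBYYWW
After op 6 paint(5,0,W):
YYYYYYY
YKYYYYR
YYYYYYR
YYWGWGK
YYGGGGK
WYYYYWW
YYBYYWW
After op 7 paint(3,3,G):
YYYYYYY
YKYYYYR
YYYYYYR
YYWGWGK
YYGGGGK
WYYYYWW
YYBYYWW

Answer: YYYYYYY
YKYYYYR
YYYYYYR
YYWGWGK
YYGGGGK
WYYYYWW
YYBYYWW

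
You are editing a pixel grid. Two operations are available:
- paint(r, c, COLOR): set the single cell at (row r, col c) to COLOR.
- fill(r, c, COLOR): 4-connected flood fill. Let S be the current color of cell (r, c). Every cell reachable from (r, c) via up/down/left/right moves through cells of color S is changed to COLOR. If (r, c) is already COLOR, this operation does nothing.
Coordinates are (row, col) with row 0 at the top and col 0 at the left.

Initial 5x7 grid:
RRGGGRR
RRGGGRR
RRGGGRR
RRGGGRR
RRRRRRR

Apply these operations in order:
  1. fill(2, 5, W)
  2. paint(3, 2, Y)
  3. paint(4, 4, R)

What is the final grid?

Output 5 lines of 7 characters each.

After op 1 fill(2,5,W) [23 cells changed]:
WWGGGWW
WWGGGWW
WWGGGWW
WWGGGWW
WWWWWWW
After op 2 paint(3,2,Y):
WWGGGWW
WWGGGWW
WWGGGWW
WWYGGWW
WWWWWWW
After op 3 paint(4,4,R):
WWGGGWW
WWGGGWW
WWGGGWW
WWYGGWW
WWWWRWW

Answer: WWGGGWW
WWGGGWW
WWGGGWW
WWYGGWW
WWWWRWW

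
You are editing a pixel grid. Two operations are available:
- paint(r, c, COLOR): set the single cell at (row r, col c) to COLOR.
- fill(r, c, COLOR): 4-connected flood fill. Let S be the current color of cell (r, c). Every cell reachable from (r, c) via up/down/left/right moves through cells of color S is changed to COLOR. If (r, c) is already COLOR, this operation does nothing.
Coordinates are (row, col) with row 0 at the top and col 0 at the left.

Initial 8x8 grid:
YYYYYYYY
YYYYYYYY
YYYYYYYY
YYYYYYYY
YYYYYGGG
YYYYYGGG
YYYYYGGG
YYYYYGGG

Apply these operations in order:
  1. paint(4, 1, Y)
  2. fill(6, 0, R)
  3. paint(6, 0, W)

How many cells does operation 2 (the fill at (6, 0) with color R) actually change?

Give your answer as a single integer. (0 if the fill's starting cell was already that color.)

Answer: 52

Derivation:
After op 1 paint(4,1,Y):
YYYYYYYY
YYYYYYYY
YYYYYYYY
YYYYYYYY
YYYYYGGG
YYYYYGGG
YYYYYGGG
YYYYYGGG
After op 2 fill(6,0,R) [52 cells changed]:
RRRRRRRR
RRRRRRRR
RRRRRRRR
RRRRRRRR
RRRRRGGG
RRRRRGGG
RRRRRGGG
RRRRRGGG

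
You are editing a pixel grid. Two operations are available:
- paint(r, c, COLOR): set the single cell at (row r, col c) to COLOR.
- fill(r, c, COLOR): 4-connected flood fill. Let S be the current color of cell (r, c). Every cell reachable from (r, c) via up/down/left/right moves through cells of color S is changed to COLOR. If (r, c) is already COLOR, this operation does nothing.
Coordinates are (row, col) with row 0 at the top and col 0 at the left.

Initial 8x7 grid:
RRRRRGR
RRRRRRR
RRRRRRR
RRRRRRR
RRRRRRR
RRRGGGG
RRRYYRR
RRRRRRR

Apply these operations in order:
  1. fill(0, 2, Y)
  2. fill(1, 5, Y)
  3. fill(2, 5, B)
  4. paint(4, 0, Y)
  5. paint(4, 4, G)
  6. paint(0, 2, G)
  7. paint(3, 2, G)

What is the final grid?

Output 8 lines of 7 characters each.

After op 1 fill(0,2,Y) [49 cells changed]:
YYYYYGY
YYYYYYY
YYYYYYY
YYYYYYY
YYYYYYY
YYYGGGG
YYYYYYY
YYYYYYY
After op 2 fill(1,5,Y) [0 cells changed]:
YYYYYGY
YYYYYYY
YYYYYYY
YYYYYYY
YYYYYYY
YYYGGGG
YYYYYYY
YYYYYYY
After op 3 fill(2,5,B) [51 cells changed]:
BBBBBGB
BBBBBBB
BBBBBBB
BBBBBBB
BBBBBBB
BBBGGGG
BBBBBBB
BBBBBBB
After op 4 paint(4,0,Y):
BBBBBGB
BBBBBBB
BBBBBBB
BBBBBBB
YBBBBBB
BBBGGGG
BBBBBBB
BBBBBBB
After op 5 paint(4,4,G):
BBBBBGB
BBBBBBB
BBBBBBB
BBBBBBB
YBBBGBB
BBBGGGG
BBBBBBB
BBBBBBB
After op 6 paint(0,2,G):
BBGBBGB
BBBBBBB
BBBBBBB
BBBBBBB
YBBBGBB
BBBGGGG
BBBBBBB
BBBBBBB
After op 7 paint(3,2,G):
BBGBBGB
BBBBBBB
BBBBBBB
BBGBBBB
YBBBGBB
BBBGGGG
BBBBBBB
BBBBBBB

Answer: BBGBBGB
BBBBBBB
BBBBBBB
BBGBBBB
YBBBGBB
BBBGGGG
BBBBBBB
BBBBBBB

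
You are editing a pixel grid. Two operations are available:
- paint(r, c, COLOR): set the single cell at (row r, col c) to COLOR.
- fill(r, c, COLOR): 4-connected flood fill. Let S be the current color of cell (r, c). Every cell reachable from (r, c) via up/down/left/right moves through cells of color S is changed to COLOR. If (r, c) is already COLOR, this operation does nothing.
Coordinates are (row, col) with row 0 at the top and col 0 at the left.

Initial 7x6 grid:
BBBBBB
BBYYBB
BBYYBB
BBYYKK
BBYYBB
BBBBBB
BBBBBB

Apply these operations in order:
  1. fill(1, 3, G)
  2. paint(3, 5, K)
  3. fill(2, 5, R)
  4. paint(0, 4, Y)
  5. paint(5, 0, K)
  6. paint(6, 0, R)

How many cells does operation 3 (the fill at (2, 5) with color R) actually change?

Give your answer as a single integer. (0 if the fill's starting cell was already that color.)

Answer: 32

Derivation:
After op 1 fill(1,3,G) [8 cells changed]:
BBBBBB
BBGGBB
BBGGBB
BBGGKK
BBGGBB
BBBBBB
BBBBBB
After op 2 paint(3,5,K):
BBBBBB
BBGGBB
BBGGBB
BBGGKK
BBGGBB
BBBBBB
BBBBBB
After op 3 fill(2,5,R) [32 cells changed]:
RRRRRR
RRGGRR
RRGGRR
RRGGKK
RRGGRR
RRRRRR
RRRRRR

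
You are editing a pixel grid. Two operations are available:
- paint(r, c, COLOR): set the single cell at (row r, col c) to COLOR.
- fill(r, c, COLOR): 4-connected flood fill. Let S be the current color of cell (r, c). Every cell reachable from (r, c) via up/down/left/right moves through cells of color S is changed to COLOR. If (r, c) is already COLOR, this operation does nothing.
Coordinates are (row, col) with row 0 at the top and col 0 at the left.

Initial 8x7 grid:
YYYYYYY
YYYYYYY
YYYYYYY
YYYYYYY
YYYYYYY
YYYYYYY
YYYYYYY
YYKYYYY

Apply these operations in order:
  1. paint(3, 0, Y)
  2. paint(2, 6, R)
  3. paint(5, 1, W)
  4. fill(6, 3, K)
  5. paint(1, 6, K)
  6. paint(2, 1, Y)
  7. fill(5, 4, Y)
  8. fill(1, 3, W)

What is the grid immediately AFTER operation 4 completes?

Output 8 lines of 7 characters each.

After op 1 paint(3,0,Y):
YYYYYYY
YYYYYYY
YYYYYYY
YYYYYYY
YYYYYYY
YYYYYYY
YYYYYYY
YYKYYYY
After op 2 paint(2,6,R):
YYYYYYY
YYYYYYY
YYYYYYR
YYYYYYY
YYYYYYY
YYYYYYY
YYYYYYY
YYKYYYY
After op 3 paint(5,1,W):
YYYYYYY
YYYYYYY
YYYYYYR
YYYYYYY
YYYYYYY
YWYYYYY
YYYYYYY
YYKYYYY
After op 4 fill(6,3,K) [53 cells changed]:
KKKKKKK
KKKKKKK
KKKKKKR
KKKKKKK
KKKKKKK
KWKKKKK
KKKKKKK
KKKKKKK

Answer: KKKKKKK
KKKKKKK
KKKKKKR
KKKKKKK
KKKKKKK
KWKKKKK
KKKKKKK
KKKKKKK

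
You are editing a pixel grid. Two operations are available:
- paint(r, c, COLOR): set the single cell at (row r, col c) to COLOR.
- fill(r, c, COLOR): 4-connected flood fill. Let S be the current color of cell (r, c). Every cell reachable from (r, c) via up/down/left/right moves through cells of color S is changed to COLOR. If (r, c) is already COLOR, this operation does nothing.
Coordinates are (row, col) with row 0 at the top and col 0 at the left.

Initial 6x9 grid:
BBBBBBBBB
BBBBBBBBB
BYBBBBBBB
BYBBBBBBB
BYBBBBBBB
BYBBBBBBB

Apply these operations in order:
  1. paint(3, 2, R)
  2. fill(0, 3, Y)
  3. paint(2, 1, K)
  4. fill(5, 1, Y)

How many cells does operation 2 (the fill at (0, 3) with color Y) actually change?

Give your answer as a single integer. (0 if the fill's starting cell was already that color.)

After op 1 paint(3,2,R):
BBBBBBBBB
BBBBBBBBB
BYBBBBBBB
BYRBBBBBB
BYBBBBBBB
BYBBBBBBB
After op 2 fill(0,3,Y) [49 cells changed]:
YYYYYYYYY
YYYYYYYYY
YYYYYYYYY
YYRYYYYYY
YYYYYYYYY
YYYYYYYYY

Answer: 49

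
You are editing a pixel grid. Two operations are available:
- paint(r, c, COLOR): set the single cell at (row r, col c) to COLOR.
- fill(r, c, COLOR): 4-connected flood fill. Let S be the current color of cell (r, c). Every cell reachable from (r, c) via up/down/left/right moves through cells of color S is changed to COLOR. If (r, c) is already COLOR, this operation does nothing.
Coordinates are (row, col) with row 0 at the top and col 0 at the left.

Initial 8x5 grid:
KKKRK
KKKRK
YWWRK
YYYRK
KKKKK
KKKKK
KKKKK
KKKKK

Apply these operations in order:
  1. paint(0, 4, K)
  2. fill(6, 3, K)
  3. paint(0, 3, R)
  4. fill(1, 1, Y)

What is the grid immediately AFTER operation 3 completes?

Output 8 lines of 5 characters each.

Answer: KKKRK
KKKRK
YWWRK
YYYRK
KKKKK
KKKKK
KKKKK
KKKKK

Derivation:
After op 1 paint(0,4,K):
KKKRK
KKKRK
YWWRK
YYYRK
KKKKK
KKKKK
KKKKK
KKKKK
After op 2 fill(6,3,K) [0 cells changed]:
KKKRK
KKKRK
YWWRK
YYYRK
KKKKK
KKKKK
KKKKK
KKKKK
After op 3 paint(0,3,R):
KKKRK
KKKRK
YWWRK
YYYRK
KKKKK
KKKKK
KKKKK
KKKKK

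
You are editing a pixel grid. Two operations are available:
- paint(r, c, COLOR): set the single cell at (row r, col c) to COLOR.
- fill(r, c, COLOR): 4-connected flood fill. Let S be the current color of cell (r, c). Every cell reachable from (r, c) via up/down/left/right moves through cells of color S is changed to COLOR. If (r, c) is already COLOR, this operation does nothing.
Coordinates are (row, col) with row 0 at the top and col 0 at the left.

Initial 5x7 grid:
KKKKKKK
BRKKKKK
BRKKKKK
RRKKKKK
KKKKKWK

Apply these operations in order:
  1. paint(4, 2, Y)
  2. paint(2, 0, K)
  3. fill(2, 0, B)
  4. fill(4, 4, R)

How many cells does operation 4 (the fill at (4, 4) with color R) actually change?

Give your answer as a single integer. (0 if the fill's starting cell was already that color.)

Answer: 25

Derivation:
After op 1 paint(4,2,Y):
KKKKKKK
BRKKKKK
BRKKKKK
RRKKKKK
KKYKKWK
After op 2 paint(2,0,K):
KKKKKKK
BRKKKKK
KRKKKKK
RRKKKKK
KKYKKWK
After op 3 fill(2,0,B) [1 cells changed]:
KKKKKKK
BRKKKKK
BRKKKKK
RRKKKKK
KKYKKWK
After op 4 fill(4,4,R) [25 cells changed]:
RRRRRRR
BRRRRRR
BRRRRRR
RRRRRRR
KKYRRWR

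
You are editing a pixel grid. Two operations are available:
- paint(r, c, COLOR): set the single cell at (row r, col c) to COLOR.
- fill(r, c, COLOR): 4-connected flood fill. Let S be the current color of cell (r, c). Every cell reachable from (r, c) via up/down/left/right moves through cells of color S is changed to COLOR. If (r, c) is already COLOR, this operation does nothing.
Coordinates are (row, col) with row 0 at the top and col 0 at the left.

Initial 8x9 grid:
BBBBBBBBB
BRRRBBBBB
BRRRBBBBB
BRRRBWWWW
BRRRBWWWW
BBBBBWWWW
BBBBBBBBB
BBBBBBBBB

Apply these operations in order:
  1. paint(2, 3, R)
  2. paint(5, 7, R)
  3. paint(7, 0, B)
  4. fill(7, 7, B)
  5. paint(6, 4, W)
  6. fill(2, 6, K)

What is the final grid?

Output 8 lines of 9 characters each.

Answer: KKKKKKKKK
KRRRKKKKK
KRRRKKKKK
KRRRKWWWW
KRRRKWWWW
KKKKKWWRW
KKKKWKKKK
KKKKKKKKK

Derivation:
After op 1 paint(2,3,R):
BBBBBBBBB
BRRRBBBBB
BRRRBBBBB
BRRRBWWWW
BRRRBWWWW
BBBBBWWWW
BBBBBBBBB
BBBBBBBBB
After op 2 paint(5,7,R):
BBBBBBBBB
BRRRBBBBB
BRRRBBBBB
BRRRBWWWW
BRRRBWWWW
BBBBBWWRW
BBBBBBBBB
BBBBBBBBB
After op 3 paint(7,0,B):
BBBBBBBBB
BRRRBBBBB
BRRRBBBBB
BRRRBWWWW
BRRRBWWWW
BBBBBWWRW
BBBBBBBBB
BBBBBBBBB
After op 4 fill(7,7,B) [0 cells changed]:
BBBBBBBBB
BRRRBBBBB
BRRRBBBBB
BRRRBWWWW
BRRRBWWWW
BBBBBWWRW
BBBBBBBBB
BBBBBBBBB
After op 5 paint(6,4,W):
BBBBBBBBB
BRRRBBBBB
BRRRBBBBB
BRRRBWWWW
BRRRBWWWW
BBBBBWWRW
BBBBWBBBB
BBBBBBBBB
After op 6 fill(2,6,K) [47 cells changed]:
KKKKKKKKK
KRRRKKKKK
KRRRKKKKK
KRRRKWWWW
KRRRKWWWW
KKKKKWWRW
KKKKWKKKK
KKKKKKKKK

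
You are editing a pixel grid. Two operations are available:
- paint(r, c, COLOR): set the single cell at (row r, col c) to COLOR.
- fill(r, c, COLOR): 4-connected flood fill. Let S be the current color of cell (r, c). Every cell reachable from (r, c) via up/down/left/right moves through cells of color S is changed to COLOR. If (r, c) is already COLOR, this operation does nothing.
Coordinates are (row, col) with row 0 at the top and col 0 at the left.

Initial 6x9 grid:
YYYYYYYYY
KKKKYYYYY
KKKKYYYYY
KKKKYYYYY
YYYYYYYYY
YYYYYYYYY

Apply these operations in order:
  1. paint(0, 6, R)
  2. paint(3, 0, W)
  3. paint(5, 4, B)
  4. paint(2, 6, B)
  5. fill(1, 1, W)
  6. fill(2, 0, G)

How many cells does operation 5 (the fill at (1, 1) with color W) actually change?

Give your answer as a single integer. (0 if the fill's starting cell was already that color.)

Answer: 11

Derivation:
After op 1 paint(0,6,R):
YYYYYYRYY
KKKKYYYYY
KKKKYYYYY
KKKKYYYYY
YYYYYYYYY
YYYYYYYYY
After op 2 paint(3,0,W):
YYYYYYRYY
KKKKYYYYY
KKKKYYYYY
WKKKYYYYY
YYYYYYYYY
YYYYYYYYY
After op 3 paint(5,4,B):
YYYYYYRYY
KKKKYYYYY
KKKKYYYYY
WKKKYYYYY
YYYYYYYYY
YYYYBYYYY
After op 4 paint(2,6,B):
YYYYYYRYY
KKKKYYYYY
KKKKYYBYY
WKKKYYYYY
YYYYYYYYY
YYYYBYYYY
After op 5 fill(1,1,W) [11 cells changed]:
YYYYYYRYY
WWWWYYYYY
WWWWYYBYY
WWWWYYYYY
YYYYYYYYY
YYYYBYYYY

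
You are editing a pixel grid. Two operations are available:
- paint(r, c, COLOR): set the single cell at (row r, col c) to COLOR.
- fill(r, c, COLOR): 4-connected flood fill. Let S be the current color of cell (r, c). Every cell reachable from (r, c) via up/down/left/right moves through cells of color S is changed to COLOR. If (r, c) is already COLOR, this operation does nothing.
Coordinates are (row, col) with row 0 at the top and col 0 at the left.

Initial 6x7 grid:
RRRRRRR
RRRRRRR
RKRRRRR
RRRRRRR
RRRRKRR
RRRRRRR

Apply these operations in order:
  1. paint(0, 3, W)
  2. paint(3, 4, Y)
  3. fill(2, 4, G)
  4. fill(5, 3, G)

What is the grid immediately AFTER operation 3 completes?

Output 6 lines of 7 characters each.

Answer: GGGWGGG
GGGGGGG
GKGGGGG
GGGGYGG
GGGGKGG
GGGGGGG

Derivation:
After op 1 paint(0,3,W):
RRRWRRR
RRRRRRR
RKRRRRR
RRRRRRR
RRRRKRR
RRRRRRR
After op 2 paint(3,4,Y):
RRRWRRR
RRRRRRR
RKRRRRR
RRRRYRR
RRRRKRR
RRRRRRR
After op 3 fill(2,4,G) [38 cells changed]:
GGGWGGG
GGGGGGG
GKGGGGG
GGGGYGG
GGGGKGG
GGGGGGG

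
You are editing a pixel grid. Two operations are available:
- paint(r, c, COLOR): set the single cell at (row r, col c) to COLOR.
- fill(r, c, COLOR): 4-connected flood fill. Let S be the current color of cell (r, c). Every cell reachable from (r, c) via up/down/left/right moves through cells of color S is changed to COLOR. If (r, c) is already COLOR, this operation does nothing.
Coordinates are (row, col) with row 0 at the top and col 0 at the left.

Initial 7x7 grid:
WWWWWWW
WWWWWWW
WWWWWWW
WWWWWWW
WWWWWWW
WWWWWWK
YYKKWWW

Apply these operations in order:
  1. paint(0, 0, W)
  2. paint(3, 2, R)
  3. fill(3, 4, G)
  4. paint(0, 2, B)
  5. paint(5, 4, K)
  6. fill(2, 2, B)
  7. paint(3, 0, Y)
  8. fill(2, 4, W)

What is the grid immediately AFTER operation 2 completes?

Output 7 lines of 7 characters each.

After op 1 paint(0,0,W):
WWWWWWW
WWWWWWW
WWWWWWW
WWWWWWW
WWWWWWW
WWWWWWK
YYKKWWW
After op 2 paint(3,2,R):
WWWWWWW
WWWWWWW
WWWWWWW
WWRWWWW
WWWWWWW
WWWWWWK
YYKKWWW

Answer: WWWWWWW
WWWWWWW
WWWWWWW
WWRWWWW
WWWWWWW
WWWWWWK
YYKKWWW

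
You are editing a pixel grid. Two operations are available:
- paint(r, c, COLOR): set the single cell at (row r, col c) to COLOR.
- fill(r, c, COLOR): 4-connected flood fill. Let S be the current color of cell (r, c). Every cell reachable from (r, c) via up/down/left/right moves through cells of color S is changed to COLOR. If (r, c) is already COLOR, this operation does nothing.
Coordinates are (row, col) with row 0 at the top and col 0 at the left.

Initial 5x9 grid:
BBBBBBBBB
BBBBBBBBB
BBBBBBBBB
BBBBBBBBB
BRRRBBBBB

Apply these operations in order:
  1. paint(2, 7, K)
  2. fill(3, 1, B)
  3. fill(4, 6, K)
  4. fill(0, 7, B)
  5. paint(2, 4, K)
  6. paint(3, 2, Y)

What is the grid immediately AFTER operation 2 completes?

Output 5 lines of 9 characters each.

Answer: BBBBBBBBB
BBBBBBBBB
BBBBBBBKB
BBBBBBBBB
BRRRBBBBB

Derivation:
After op 1 paint(2,7,K):
BBBBBBBBB
BBBBBBBBB
BBBBBBBKB
BBBBBBBBB
BRRRBBBBB
After op 2 fill(3,1,B) [0 cells changed]:
BBBBBBBBB
BBBBBBBBB
BBBBBBBKB
BBBBBBBBB
BRRRBBBBB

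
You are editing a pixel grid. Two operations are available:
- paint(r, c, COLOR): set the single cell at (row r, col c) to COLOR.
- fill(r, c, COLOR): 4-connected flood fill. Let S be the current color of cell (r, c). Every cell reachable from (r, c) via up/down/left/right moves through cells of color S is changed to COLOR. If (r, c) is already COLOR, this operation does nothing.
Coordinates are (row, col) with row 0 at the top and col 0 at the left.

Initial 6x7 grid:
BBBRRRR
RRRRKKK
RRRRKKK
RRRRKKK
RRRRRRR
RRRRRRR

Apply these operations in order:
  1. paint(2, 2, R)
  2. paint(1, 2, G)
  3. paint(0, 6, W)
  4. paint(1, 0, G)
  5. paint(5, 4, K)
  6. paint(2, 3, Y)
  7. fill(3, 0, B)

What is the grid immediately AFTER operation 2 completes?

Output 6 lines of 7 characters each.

After op 1 paint(2,2,R):
BBBRRRR
RRRRKKK
RRRRKKK
RRRRKKK
RRRRRRR
RRRRRRR
After op 2 paint(1,2,G):
BBBRRRR
RRGRKKK
RRRRKKK
RRRRKKK
RRRRRRR
RRRRRRR

Answer: BBBRRRR
RRGRKKK
RRRRKKK
RRRRKKK
RRRRRRR
RRRRRRR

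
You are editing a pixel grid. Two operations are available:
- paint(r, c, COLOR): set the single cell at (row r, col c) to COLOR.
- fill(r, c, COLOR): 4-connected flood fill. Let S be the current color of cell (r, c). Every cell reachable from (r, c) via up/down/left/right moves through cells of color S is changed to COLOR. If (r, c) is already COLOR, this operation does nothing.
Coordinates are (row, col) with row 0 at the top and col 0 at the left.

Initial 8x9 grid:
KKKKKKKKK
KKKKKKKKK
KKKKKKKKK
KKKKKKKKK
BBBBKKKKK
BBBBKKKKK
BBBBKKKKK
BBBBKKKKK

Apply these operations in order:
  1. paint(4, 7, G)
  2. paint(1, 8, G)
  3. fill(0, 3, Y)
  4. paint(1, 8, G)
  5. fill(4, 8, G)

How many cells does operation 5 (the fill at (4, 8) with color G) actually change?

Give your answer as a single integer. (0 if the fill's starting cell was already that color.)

Answer: 54

Derivation:
After op 1 paint(4,7,G):
KKKKKKKKK
KKKKKKKKK
KKKKKKKKK
KKKKKKKKK
BBBBKKKGK
BBBBKKKKK
BBBBKKKKK
BBBBKKKKK
After op 2 paint(1,8,G):
KKKKKKKKK
KKKKKKKKG
KKKKKKKKK
KKKKKKKKK
BBBBKKKGK
BBBBKKKKK
BBBBKKKKK
BBBBKKKKK
After op 3 fill(0,3,Y) [54 cells changed]:
YYYYYYYYY
YYYYYYYYG
YYYYYYYYY
YYYYYYYYY
BBBBYYYGY
BBBBYYYYY
BBBBYYYYY
BBBBYYYYY
After op 4 paint(1,8,G):
YYYYYYYYY
YYYYYYYYG
YYYYYYYYY
YYYYYYYYY
BBBBYYYGY
BBBBYYYYY
BBBBYYYYY
BBBBYYYYY
After op 5 fill(4,8,G) [54 cells changed]:
GGGGGGGGG
GGGGGGGGG
GGGGGGGGG
GGGGGGGGG
BBBBGGGGG
BBBBGGGGG
BBBBGGGGG
BBBBGGGGG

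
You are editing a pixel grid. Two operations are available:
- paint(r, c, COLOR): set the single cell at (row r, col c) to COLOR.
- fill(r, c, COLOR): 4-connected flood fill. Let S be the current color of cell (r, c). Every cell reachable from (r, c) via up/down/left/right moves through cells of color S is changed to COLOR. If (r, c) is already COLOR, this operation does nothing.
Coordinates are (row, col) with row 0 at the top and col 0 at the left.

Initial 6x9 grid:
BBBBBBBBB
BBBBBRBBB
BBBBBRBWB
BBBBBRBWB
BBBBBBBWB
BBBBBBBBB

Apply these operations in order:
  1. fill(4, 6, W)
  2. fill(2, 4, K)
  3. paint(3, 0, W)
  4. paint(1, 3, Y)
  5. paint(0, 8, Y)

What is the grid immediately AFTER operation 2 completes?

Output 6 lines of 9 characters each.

After op 1 fill(4,6,W) [48 cells changed]:
WWWWWWWWW
WWWWWRWWW
WWWWWRWWW
WWWWWRWWW
WWWWWWWWW
WWWWWWWWW
After op 2 fill(2,4,K) [51 cells changed]:
KKKKKKKKK
KKKKKRKKK
KKKKKRKKK
KKKKKRKKK
KKKKKKKKK
KKKKKKKKK

Answer: KKKKKKKKK
KKKKKRKKK
KKKKKRKKK
KKKKKRKKK
KKKKKKKKK
KKKKKKKKK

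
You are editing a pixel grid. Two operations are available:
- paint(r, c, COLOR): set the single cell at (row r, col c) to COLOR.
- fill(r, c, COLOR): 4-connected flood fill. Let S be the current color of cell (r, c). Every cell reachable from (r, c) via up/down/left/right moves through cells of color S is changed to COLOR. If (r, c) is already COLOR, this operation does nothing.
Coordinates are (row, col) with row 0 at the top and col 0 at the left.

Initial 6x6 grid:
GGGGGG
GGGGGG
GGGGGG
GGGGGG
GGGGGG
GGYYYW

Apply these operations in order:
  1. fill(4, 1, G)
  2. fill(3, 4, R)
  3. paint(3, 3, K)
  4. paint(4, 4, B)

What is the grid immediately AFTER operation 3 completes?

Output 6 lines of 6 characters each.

Answer: RRRRRR
RRRRRR
RRRRRR
RRRKRR
RRRRRR
RRYYYW

Derivation:
After op 1 fill(4,1,G) [0 cells changed]:
GGGGGG
GGGGGG
GGGGGG
GGGGGG
GGGGGG
GGYYYW
After op 2 fill(3,4,R) [32 cells changed]:
RRRRRR
RRRRRR
RRRRRR
RRRRRR
RRRRRR
RRYYYW
After op 3 paint(3,3,K):
RRRRRR
RRRRRR
RRRRRR
RRRKRR
RRRRRR
RRYYYW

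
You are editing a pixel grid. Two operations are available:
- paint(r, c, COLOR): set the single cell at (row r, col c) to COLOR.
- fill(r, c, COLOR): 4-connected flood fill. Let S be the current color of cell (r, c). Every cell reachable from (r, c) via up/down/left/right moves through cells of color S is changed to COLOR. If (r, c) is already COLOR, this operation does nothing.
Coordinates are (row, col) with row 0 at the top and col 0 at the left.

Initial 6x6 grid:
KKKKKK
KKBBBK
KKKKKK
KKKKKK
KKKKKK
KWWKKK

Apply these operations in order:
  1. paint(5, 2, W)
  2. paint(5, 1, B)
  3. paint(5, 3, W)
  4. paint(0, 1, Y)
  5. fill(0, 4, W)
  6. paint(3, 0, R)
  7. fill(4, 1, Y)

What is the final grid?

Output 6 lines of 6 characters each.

Answer: YYYYYY
YYBBBY
YYYYYY
RYYYYY
YYYYYY
YBYYYY

Derivation:
After op 1 paint(5,2,W):
KKKKKK
KKBBBK
KKKKKK
KKKKKK
KKKKKK
KWWKKK
After op 2 paint(5,1,B):
KKKKKK
KKBBBK
KKKKKK
KKKKKK
KKKKKK
KBWKKK
After op 3 paint(5,3,W):
KKKKKK
KKBBBK
KKKKKK
KKKKKK
KKKKKK
KBWWKK
After op 4 paint(0,1,Y):
KYKKKK
KKBBBK
KKKKKK
KKKKKK
KKKKKK
KBWWKK
After op 5 fill(0,4,W) [29 cells changed]:
WYWWWW
WWBBBW
WWWWWW
WWWWWW
WWWWWW
WBWWWW
After op 6 paint(3,0,R):
WYWWWW
WWBBBW
WWWWWW
RWWWWW
WWWWWW
WBWWWW
After op 7 fill(4,1,Y) [30 cells changed]:
YYYYYY
YYBBBY
YYYYYY
RYYYYY
YYYYYY
YBYYYY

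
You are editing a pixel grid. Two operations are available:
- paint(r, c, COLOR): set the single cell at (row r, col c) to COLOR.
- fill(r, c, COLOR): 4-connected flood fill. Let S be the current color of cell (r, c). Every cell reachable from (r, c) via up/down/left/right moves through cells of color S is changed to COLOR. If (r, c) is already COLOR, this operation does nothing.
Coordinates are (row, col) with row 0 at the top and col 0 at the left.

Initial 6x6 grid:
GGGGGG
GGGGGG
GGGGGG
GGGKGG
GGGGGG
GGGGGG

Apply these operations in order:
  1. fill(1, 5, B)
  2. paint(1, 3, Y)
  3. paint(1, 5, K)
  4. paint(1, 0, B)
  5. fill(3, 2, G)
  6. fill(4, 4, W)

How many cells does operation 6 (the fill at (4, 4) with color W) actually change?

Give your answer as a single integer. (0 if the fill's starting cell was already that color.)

After op 1 fill(1,5,B) [35 cells changed]:
BBBBBB
BBBBBB
BBBBBB
BBBKBB
BBBBBB
BBBBBB
After op 2 paint(1,3,Y):
BBBBBB
BBBYBB
BBBBBB
BBBKBB
BBBBBB
BBBBBB
After op 3 paint(1,5,K):
BBBBBB
BBBYBK
BBBBBB
BBBKBB
BBBBBB
BBBBBB
After op 4 paint(1,0,B):
BBBBBB
BBBYBK
BBBBBB
BBBKBB
BBBBBB
BBBBBB
After op 5 fill(3,2,G) [33 cells changed]:
GGGGGG
GGGYGK
GGGGGG
GGGKGG
GGGGGG
GGGGGG
After op 6 fill(4,4,W) [33 cells changed]:
WWWWWW
WWWYWK
WWWWWW
WWWKWW
WWWWWW
WWWWWW

Answer: 33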